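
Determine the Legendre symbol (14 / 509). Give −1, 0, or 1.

1

Pull out 2: since 509 ≡ 5 (mod 8), (2/509) = -1.
Reciprocity: 7 ≡ 3 and 509 ≡ 1 (mod 4), so (7/509) = +(509/7).
Reduce top mod 7: now compute (5/7).
Reciprocity: 5 ≡ 1 and 7 ≡ 3 (mod 4), so (5/7) = +(7/5).
Reduce top mod 5: now compute (2/5).
Pull out 2: since 5 ≡ 5 (mod 8), (2/5) = -1.
Reached (1/5) = 1. Collecting the sign flips along the way, the symbol is +1.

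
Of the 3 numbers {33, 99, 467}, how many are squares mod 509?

1

(33/509) = -1 → non-residue.
(99/509) = +1 → QR.
(467/509) = -1 → non-residue.
Total quadratic residues among the 3: 1.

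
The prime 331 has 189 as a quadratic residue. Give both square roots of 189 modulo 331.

Since 331 ≡ 3 (mod 4), a square root of 189 is 189^((331+1)/4) = 189^83 mod 331.
Repeated squaring: 189^2≡304, 189^4≡67, 189^8≡186, 189^16≡172, 189^32≡125, 189^64≡68 (mod 331).
189^83 = 189^(64+16+2+1) ≡ 239 (mod 331).
Check: 239² = 57121 ≡ 189 (mod 331). The two roots are 92 and 239.

92, 239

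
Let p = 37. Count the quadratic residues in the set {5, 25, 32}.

(5/37) = -1 → non-residue.
(25/37) = +1 → QR.
(32/37) = -1 → non-residue.
Total quadratic residues among the 3: 1.

1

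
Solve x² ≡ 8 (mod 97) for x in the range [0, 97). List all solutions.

28, 69

97 ≡ 1 (mod 4), so we find a root by search.
Trying successive values, 28² = 784 ≡ 8 (mod 97). The other root is 97 − 28 = 69.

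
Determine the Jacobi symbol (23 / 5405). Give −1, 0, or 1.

0

Reciprocity: 23 ≡ 3 and 5405 ≡ 1 (mod 4), so (23/5405) = +(5405/23).
Reduce top mod 23: now compute (0/23).
Top reduces to 0: gcd > 1, so the symbol is 0.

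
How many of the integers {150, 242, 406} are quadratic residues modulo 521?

(150/521) = -1 → non-residue.
(242/521) = +1 → QR.
(406/521) = -1 → non-residue.
Total quadratic residues among the 3: 1.

1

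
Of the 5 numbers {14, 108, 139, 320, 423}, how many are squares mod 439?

3

(14/439) = +1 → QR.
(108/439) = -1 → non-residue.
(139/439) = +1 → QR.
(320/439) = +1 → QR.
(423/439) = -1 → non-residue.
Total quadratic residues among the 5: 3.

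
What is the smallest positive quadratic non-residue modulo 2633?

(2/2633) = +1, so 2 is a residue.
(3/2633) = −1, so 3 is the smallest positive non-residue mod 2633.

3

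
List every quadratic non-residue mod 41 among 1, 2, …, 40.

3,6,7,11,12,13,14,15,17,19,22,24,26,27,28,29,30,34,35,38

Square k = 1,…,20 (k and 41−k give the same square):
1²=1, 2²=4, 3²=9, 4²=16, 5²=25, 6²=36, 7²≡8, 8²≡23, 9²≡40, 10²≡18, 11²≡39, 12²≡21, 13²≡5, 14²≡32, 15²≡20, 16²≡10, 17²≡2, 18²≡37, 19²≡33, 20²≡31 (mod 41).
The residues are {1, 2, 4, 5, 8, 9, 10, 16, 18, 20, 21, 23, 25, 31, 32, 33, 36, 37, 39, 40}; the non-residues are the remaining 20 nonzero classes.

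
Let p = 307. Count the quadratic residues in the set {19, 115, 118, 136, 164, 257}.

(19/307) = +1 → QR.
(115/307) = +1 → QR.
(118/307) = +1 → QR.
(136/307) = -1 → non-residue.
(164/307) = +1 → QR.
(257/307) = +1 → QR.
Total quadratic residues among the 6: 5.

5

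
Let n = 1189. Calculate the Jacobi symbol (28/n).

Pull out 2^2: since 1189 ≡ 5 (mod 8), (2/1189) = -1, so (2/1189)^2 = +1.
Reciprocity: 7 ≡ 3 and 1189 ≡ 1 (mod 4), so (7/1189) = +(1189/7).
Reduce top mod 7: now compute (6/7).
Pull out 2: since 7 ≡ 7 (mod 8), (2/7) = +1.
Reciprocity: 3 ≡ 3 and 7 ≡ 3 (mod 4), so (3/7) = −(7/3).
Reduce top mod 3: now compute (1/3).
Reached (1/3) = 1. Collecting the sign flips along the way, the symbol is -1.

-1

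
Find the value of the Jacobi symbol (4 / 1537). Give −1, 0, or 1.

Pull out 2^2: since 1537 ≡ 1 (mod 8), (2/1537) = +1, so (2/1537)^2 = +1.
Reached (1/1537) = 1. Collecting the sign flips along the way, the symbol is +1.

1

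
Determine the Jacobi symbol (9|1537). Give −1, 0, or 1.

Reciprocity: 9 ≡ 1 and 1537 ≡ 1 (mod 4), so (9/1537) = +(1537/9).
Reduce top mod 9: now compute (7/9).
Reciprocity: 7 ≡ 3 and 9 ≡ 1 (mod 4), so (7/9) = +(9/7).
Reduce top mod 7: now compute (2/7).
Pull out 2: since 7 ≡ 7 (mod 8), (2/7) = +1.
Reached (1/7) = 1. Collecting the sign flips along the way, the symbol is +1.

1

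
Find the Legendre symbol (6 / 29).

Euler's criterion: (6/29) ≡ 6^14 (mod 29).
6^2 ≡ 7 (mod 29)
6^4 ≡ 20 (mod 29)
6^8 ≡ 23 (mod 29)
6^14 = 6^(8+4+2) ≡ 1 (mod 29).
Result is 1, so (6/29) = 1.

1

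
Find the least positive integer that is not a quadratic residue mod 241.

7

(2/241) = +1, so 2 is a residue.
(3/241) = +1, so 3 is a residue.
(4/241) = +1, so 4 is a residue.
(5/241) = +1, so 5 is a residue.
(6/241) = +1, so 6 is a residue.
(7/241) = −1, so 7 is the smallest positive non-residue mod 241.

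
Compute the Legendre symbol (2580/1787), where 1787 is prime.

1

First reduce: 2580 ≡ 793 (mod 1787).
Reciprocity: 793 ≡ 1 and 1787 ≡ 3 (mod 4), so (793/1787) = +(1787/793).
Reduce top mod 793: now compute (201/793).
Reciprocity: 201 ≡ 1 and 793 ≡ 1 (mod 4), so (201/793) = +(793/201).
Reduce top mod 201: now compute (190/201).
Pull out 2: since 201 ≡ 1 (mod 8), (2/201) = +1.
Reciprocity: 95 ≡ 3 and 201 ≡ 1 (mod 4), so (95/201) = +(201/95).
Reduce top mod 95: now compute (11/95).
Reciprocity: 11 ≡ 3 and 95 ≡ 3 (mod 4), so (11/95) = −(95/11).
Reduce top mod 11: now compute (7/11).
Reciprocity: 7 ≡ 3 and 11 ≡ 3 (mod 4), so (7/11) = −(11/7).
Reduce top mod 7: now compute (4/7).
Pull out 2^2: since 7 ≡ 7 (mod 8), (2/7) = +1, so (2/7)^2 = +1.
Reached (1/7) = 1. Collecting the sign flips along the way, the symbol is +1.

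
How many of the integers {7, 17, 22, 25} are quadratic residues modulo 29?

(7/29) = +1 → QR.
(17/29) = -1 → non-residue.
(22/29) = +1 → QR.
(25/29) = +1 → QR.
Total quadratic residues among the 4: 3.

3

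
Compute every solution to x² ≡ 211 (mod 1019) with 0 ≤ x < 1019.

Since 1019 ≡ 3 (mod 4), a square root of 211 is 211^((1019+1)/4) = 211^255 mod 1019.
Repeated squaring: 211^2≡704, 211^4≡382, 211^8≡207, 211^16≡51, 211^32≡563, 211^64≡60, 211^128≡543 (mod 1019).
211^255 = 211^(128+64+32+16+8+4+2+1) ≡ 446 (mod 1019).
Check: 446² = 198916 ≡ 211 (mod 1019). The two roots are 446 and 573.

446, 573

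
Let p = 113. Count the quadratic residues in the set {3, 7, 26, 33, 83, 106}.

4

(3/113) = -1 → non-residue.
(7/113) = +1 → QR.
(26/113) = +1 → QR.
(33/113) = -1 → non-residue.
(83/113) = +1 → QR.
(106/113) = +1 → QR.
Total quadratic residues among the 6: 4.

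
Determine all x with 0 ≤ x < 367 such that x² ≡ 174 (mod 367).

62, 305

Since 367 ≡ 3 (mod 4), a square root of 174 is 174^((367+1)/4) = 174^92 mod 367.
Repeated squaring: 174^2≡182, 174^4≡94, 174^8≡28, 174^16≡50, 174^32≡298, 174^64≡357 (mod 367).
174^92 = 174^(64+16+8+4) ≡ 62 (mod 367).
Check: 62² = 3844 ≡ 174 (mod 367). The two roots are 62 and 305.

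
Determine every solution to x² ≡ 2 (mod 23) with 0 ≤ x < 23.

5, 18

Since 23 ≡ 3 (mod 4), a square root of 2 is 2^((23+1)/4) = 2^6 mod 23.
Repeated squaring: 2^2≡4, 2^4≡16 (mod 23).
2^6 = 2^(4+2) ≡ 18 (mod 23).
Check: 18² = 324 ≡ 2 (mod 23). The two roots are 5 and 18.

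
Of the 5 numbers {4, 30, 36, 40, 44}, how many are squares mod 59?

2

(4/59) = +1 → QR.
(30/59) = -1 → non-residue.
(36/59) = +1 → QR.
(40/59) = -1 → non-residue.
(44/59) = -1 → non-residue.
Total quadratic residues among the 5: 2.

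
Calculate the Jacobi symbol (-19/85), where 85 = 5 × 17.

First reduce: -19 ≡ 66 (mod 85).
Pull out 2: since 85 ≡ 5 (mod 8), (2/85) = -1.
Reciprocity: 33 ≡ 1 and 85 ≡ 1 (mod 4), so (33/85) = +(85/33).
Reduce top mod 33: now compute (19/33).
Reciprocity: 19 ≡ 3 and 33 ≡ 1 (mod 4), so (19/33) = +(33/19).
Reduce top mod 19: now compute (14/19).
Pull out 2: since 19 ≡ 3 (mod 8), (2/19) = -1.
Reciprocity: 7 ≡ 3 and 19 ≡ 3 (mod 4), so (7/19) = −(19/7).
Reduce top mod 7: now compute (5/7).
Reciprocity: 5 ≡ 1 and 7 ≡ 3 (mod 4), so (5/7) = +(7/5).
Reduce top mod 5: now compute (2/5).
Pull out 2: since 5 ≡ 5 (mod 8), (2/5) = -1.
Reached (1/5) = 1. Collecting the sign flips along the way, the symbol is +1.

1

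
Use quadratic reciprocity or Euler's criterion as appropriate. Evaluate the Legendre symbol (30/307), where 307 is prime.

Pull out 2: since 307 ≡ 3 (mod 8), (2/307) = -1.
Reciprocity: 15 ≡ 3 and 307 ≡ 3 (mod 4), so (15/307) = −(307/15).
Reduce top mod 15: now compute (7/15).
Reciprocity: 7 ≡ 3 and 15 ≡ 3 (mod 4), so (7/15) = −(15/7).
Reduce top mod 7: now compute (1/7).
Reached (1/7) = 1. Collecting the sign flips along the way, the symbol is -1.

-1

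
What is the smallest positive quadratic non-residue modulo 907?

2

(2/907) = −1, so 2 is the smallest positive non-residue mod 907.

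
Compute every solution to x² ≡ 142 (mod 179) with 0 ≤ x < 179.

Since 179 ≡ 3 (mod 4), a square root of 142 is 142^((179+1)/4) = 142^45 mod 179.
Repeated squaring: 142^2≡116, 142^4≡31, 142^8≡66, 142^16≡60, 142^32≡20 (mod 179).
142^45 = 142^(32+8+4+1) ≡ 121 (mod 179).
Check: 121² = 14641 ≡ 142 (mod 179). The two roots are 58 and 121.

58, 121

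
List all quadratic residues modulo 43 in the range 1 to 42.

1, 4, 6, 9, 10, 11, 13, 14, 15, 16, 17, 21, 23, 24, 25, 31, 35, 36, 38, 40, 41

Square k = 1,…,21 (k and 43−k give the same square):
1²=1, 2²=4, 3²=9, 4²=16, 5²=25, 6²=36, 7²≡6, 8²≡21, 9²≡38, 10²≡14, 11²≡35, 12²≡15, 13²≡40, 14²≡24, 15²≡10, 16²≡41, 17²≡31, 18²≡23, 19²≡17, 20²≡13, 21²≡11 (mod 43).
So the quadratic residues mod 43 are {1, 4, 6, 9, 10, 11, 13, 14, 15, 16, 17, 21, 23, 24, 25, 31, 35, 36, 38, 40, 41}.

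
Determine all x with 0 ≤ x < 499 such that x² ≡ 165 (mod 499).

Since 499 ≡ 3 (mod 4), a square root of 165 is 165^((499+1)/4) = 165^125 mod 499.
Repeated squaring: 165^2≡279, 165^4≡496, 165^8≡9, 165^16≡81, 165^32≡74, 165^64≡486 (mod 499).
165^125 = 165^(64+32+16+8+4+1) ≡ 186 (mod 499).
Check: 186² = 34596 ≡ 165 (mod 499). The two roots are 186 and 313.

186, 313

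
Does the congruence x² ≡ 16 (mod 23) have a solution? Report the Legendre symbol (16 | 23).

Pull out 2^4: since 23 ≡ 7 (mod 8), (2/23) = +1, so (2/23)^4 = +1.
Reached (1/23) = 1. Collecting the sign flips along the way, the symbol is +1.

1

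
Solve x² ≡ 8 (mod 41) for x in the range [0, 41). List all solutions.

41 ≡ 1 (mod 4), so we find a root by search.
Trying successive values, 7² = 49 ≡ 8 (mod 41). The other root is 41 − 7 = 34.

7, 34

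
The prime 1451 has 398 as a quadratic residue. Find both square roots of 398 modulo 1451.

Since 1451 ≡ 3 (mod 4), a square root of 398 is 398^((1451+1)/4) = 398^363 mod 1451.
Repeated squaring: 398^2≡245, 398^4≡534, 398^8≡760, 398^16≡102, 398^32≡247, 398^64≡67, 398^128≡136, 398^256≡1084 (mod 1451).
398^363 = 398^(256+64+32+8+2+1) ≡ 43 (mod 1451).
Check: 43² = 1849 ≡ 398 (mod 1451). The two roots are 43 and 1408.

43, 1408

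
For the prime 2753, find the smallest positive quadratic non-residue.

3

(2/2753) = +1, so 2 is a residue.
(3/2753) = −1, so 3 is the smallest positive non-residue mod 2753.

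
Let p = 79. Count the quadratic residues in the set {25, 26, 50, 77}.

(25/79) = +1 → QR.
(26/79) = +1 → QR.
(50/79) = +1 → QR.
(77/79) = -1 → non-residue.
Total quadratic residues among the 4: 3.

3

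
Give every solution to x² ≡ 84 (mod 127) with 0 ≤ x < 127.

46, 81

Since 127 ≡ 3 (mod 4), a square root of 84 is 84^((127+1)/4) = 84^32 mod 127.
Repeated squaring: 84^2≡71, 84^4≡88, 84^8≡124, 84^16≡9, 84^32≡81 (mod 127).
84^32 = 84^(32) ≡ 81 (mod 127).
Check: 81² = 6561 ≡ 84 (mod 127). The two roots are 46 and 81.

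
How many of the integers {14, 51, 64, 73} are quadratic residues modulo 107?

(14/107) = +1 → QR.
(51/107) = -1 → non-residue.
(64/107) = +1 → QR.
(73/107) = -1 → non-residue.
Total quadratic residues among the 4: 2.

2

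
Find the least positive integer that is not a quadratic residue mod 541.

(2/541) = −1, so 2 is the smallest positive non-residue mod 541.

2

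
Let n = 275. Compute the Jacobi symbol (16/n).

1

Pull out 2^4: since 275 ≡ 3 (mod 8), (2/275) = -1, so (2/275)^4 = +1.
Reached (1/275) = 1. Collecting the sign flips along the way, the symbol is +1.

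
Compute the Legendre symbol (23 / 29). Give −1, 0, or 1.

Reciprocity: 23 ≡ 3 and 29 ≡ 1 (mod 4), so (23/29) = +(29/23).
Reduce top mod 23: now compute (6/23).
Pull out 2: since 23 ≡ 7 (mod 8), (2/23) = +1.
Reciprocity: 3 ≡ 3 and 23 ≡ 3 (mod 4), so (3/23) = −(23/3).
Reduce top mod 3: now compute (2/3).
Pull out 2: since 3 ≡ 3 (mod 8), (2/3) = -1.
Reached (1/3) = 1. Collecting the sign flips along the way, the symbol is +1.

1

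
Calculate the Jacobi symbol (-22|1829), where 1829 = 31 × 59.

First reduce: -22 ≡ 1807 (mod 1829).
Reciprocity: 1807 ≡ 3 and 1829 ≡ 1 (mod 4), so (1807/1829) = +(1829/1807).
Reduce top mod 1807: now compute (22/1807).
Pull out 2: since 1807 ≡ 7 (mod 8), (2/1807) = +1.
Reciprocity: 11 ≡ 3 and 1807 ≡ 3 (mod 4), so (11/1807) = −(1807/11).
Reduce top mod 11: now compute (3/11).
Reciprocity: 3 ≡ 3 and 11 ≡ 3 (mod 4), so (3/11) = −(11/3).
Reduce top mod 3: now compute (2/3).
Pull out 2: since 3 ≡ 3 (mod 8), (2/3) = -1.
Reached (1/3) = 1. Collecting the sign flips along the way, the symbol is -1.

-1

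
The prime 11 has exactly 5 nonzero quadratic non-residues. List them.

2 6 7 8 10

Square k = 1,…,5 (k and 11−k give the same square):
1²=1, 2²=4, 3²=9, 4²≡5, 5²≡3 (mod 11).
The residues are {1, 3, 4, 5, 9}; the non-residues are the remaining 5 nonzero classes.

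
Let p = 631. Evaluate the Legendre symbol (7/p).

-1

Reciprocity: 7 ≡ 3 and 631 ≡ 3 (mod 4), so (7/631) = −(631/7).
Reduce top mod 7: now compute (1/7).
Reached (1/7) = 1. Collecting the sign flips along the way, the symbol is -1.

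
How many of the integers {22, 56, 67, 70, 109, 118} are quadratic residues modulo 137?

4

(22/137) = +1 → QR.
(56/137) = +1 → QR.
(67/137) = -1 → non-residue.
(70/137) = -1 → non-residue.
(109/137) = +1 → QR.
(118/137) = +1 → QR.
Total quadratic residues among the 6: 4.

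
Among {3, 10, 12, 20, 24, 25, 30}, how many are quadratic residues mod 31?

(3/31) = -1 → non-residue.
(10/31) = +1 → QR.
(12/31) = -1 → non-residue.
(20/31) = +1 → QR.
(24/31) = -1 → non-residue.
(25/31) = +1 → QR.
(30/31) = -1 → non-residue.
Total quadratic residues among the 7: 3.

3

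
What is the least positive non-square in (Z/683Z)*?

2

(2/683) = −1, so 2 is the smallest positive non-residue mod 683.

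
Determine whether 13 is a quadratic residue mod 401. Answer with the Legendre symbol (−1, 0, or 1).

-1

Euler's criterion: (13/401) ≡ 13^200 (mod 401).
13^2 ≡ 169 (mod 401)
13^4 ≡ 90 (mod 401)
13^8 ≡ 80 (mod 401)
13^16 ≡ 385 (mod 401)
13^32 ≡ 256 (mod 401)
13^64 ≡ 173 (mod 401)
13^128 ≡ 255 (mod 401)
13^200 = 13^(128+64+8) ≡ 400 (mod 401).
Result is 400 ≡ −1, so (13/401) = −1.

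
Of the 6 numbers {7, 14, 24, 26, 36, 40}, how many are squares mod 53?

(7/53) = +1 → QR.
(14/53) = -1 → non-residue.
(24/53) = +1 → QR.
(26/53) = -1 → non-residue.
(36/53) = +1 → QR.
(40/53) = +1 → QR.
Total quadratic residues among the 6: 4.

4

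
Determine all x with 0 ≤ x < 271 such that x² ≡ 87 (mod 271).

30, 241

Since 271 ≡ 3 (mod 4), a square root of 87 is 87^((271+1)/4) = 87^68 mod 271.
Repeated squaring: 87^2≡252, 87^4≡90, 87^8≡241, 87^16≡87, 87^32≡252, 87^64≡90 (mod 271).
87^68 = 87^(64+4) ≡ 241 (mod 271).
Check: 241² = 58081 ≡ 87 (mod 271). The two roots are 30 and 241.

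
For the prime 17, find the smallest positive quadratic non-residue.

(2/17) = +1, so 2 is a residue.
(3/17) = −1, so 3 is the smallest positive non-residue mod 17.

3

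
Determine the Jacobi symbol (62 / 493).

-1

Pull out 2: since 493 ≡ 5 (mod 8), (2/493) = -1.
Reciprocity: 31 ≡ 3 and 493 ≡ 1 (mod 4), so (31/493) = +(493/31).
Reduce top mod 31: now compute (28/31).
Pull out 2^2: since 31 ≡ 7 (mod 8), (2/31) = +1, so (2/31)^2 = +1.
Reciprocity: 7 ≡ 3 and 31 ≡ 3 (mod 4), so (7/31) = −(31/7).
Reduce top mod 7: now compute (3/7).
Reciprocity: 3 ≡ 3 and 7 ≡ 3 (mod 4), so (3/7) = −(7/3).
Reduce top mod 3: now compute (1/3).
Reached (1/3) = 1. Collecting the sign flips along the way, the symbol is -1.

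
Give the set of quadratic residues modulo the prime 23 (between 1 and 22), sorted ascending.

1, 2, 3, 4, 6, 8, 9, 12, 13, 16, 18

Square k = 1,…,11 (k and 23−k give the same square):
1²=1, 2²=4, 3²=9, 4²=16, 5²≡2, 6²≡13, 7²≡3, 8²≡18, 9²≡12, 10²≡8, 11²≡6 (mod 23).
So the quadratic residues mod 23 are {1, 2, 3, 4, 6, 8, 9, 12, 13, 16, 18}.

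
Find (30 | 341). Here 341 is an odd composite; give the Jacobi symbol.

Pull out 2: since 341 ≡ 5 (mod 8), (2/341) = -1.
Reciprocity: 15 ≡ 3 and 341 ≡ 1 (mod 4), so (15/341) = +(341/15).
Reduce top mod 15: now compute (11/15).
Reciprocity: 11 ≡ 3 and 15 ≡ 3 (mod 4), so (11/15) = −(15/11).
Reduce top mod 11: now compute (4/11).
Pull out 2^2: since 11 ≡ 3 (mod 8), (2/11) = -1, so (2/11)^2 = +1.
Reached (1/11) = 1. Collecting the sign flips along the way, the symbol is +1.

1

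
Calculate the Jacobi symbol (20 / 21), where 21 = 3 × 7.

Pull out 2^2: since 21 ≡ 5 (mod 8), (2/21) = -1, so (2/21)^2 = +1.
Reciprocity: 5 ≡ 1 and 21 ≡ 1 (mod 4), so (5/21) = +(21/5).
Reduce top mod 5: now compute (1/5).
Reached (1/5) = 1. Collecting the sign flips along the way, the symbol is +1.

1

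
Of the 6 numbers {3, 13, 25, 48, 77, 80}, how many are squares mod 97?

3

(3/97) = +1 → QR.
(13/97) = -1 → non-residue.
(25/97) = +1 → QR.
(48/97) = +1 → QR.
(77/97) = -1 → non-residue.
(80/97) = -1 → non-residue.
Total quadratic residues among the 6: 3.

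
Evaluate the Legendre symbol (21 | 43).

1

Reciprocity: 21 ≡ 1 and 43 ≡ 3 (mod 4), so (21/43) = +(43/21).
Reduce top mod 21: now compute (1/21).
Reached (1/21) = 1. Collecting the sign flips along the way, the symbol is +1.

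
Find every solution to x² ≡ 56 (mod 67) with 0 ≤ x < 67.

Since 67 ≡ 3 (mod 4), a square root of 56 is 56^((67+1)/4) = 56^17 mod 67.
Repeated squaring: 56^2≡54, 56^4≡35, 56^8≡19, 56^16≡26 (mod 67).
56^17 = 56^(16+1) ≡ 49 (mod 67).
Check: 49² = 2401 ≡ 56 (mod 67). The two roots are 18 and 49.

18, 49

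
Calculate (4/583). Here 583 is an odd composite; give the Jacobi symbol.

1

Pull out 2^2: since 583 ≡ 7 (mod 8), (2/583) = +1, so (2/583)^2 = +1.
Reached (1/583) = 1. Collecting the sign flips along the way, the symbol is +1.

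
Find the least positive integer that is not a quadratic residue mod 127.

(2/127) = +1, so 2 is a residue.
(3/127) = −1, so 3 is the smallest positive non-residue mod 127.

3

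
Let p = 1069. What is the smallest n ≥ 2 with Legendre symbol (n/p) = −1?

2

(2/1069) = −1, so 2 is the smallest positive non-residue mod 1069.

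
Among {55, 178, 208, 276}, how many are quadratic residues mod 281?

1

(55/281) = -1 → non-residue.
(178/281) = -1 → non-residue.
(208/281) = -1 → non-residue.
(276/281) = +1 → QR.
Total quadratic residues among the 4: 1.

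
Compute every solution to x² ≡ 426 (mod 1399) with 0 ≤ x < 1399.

532, 867

Since 1399 ≡ 3 (mod 4), a square root of 426 is 426^((1399+1)/4) = 426^350 mod 1399.
Repeated squaring: 426^2≡1005, 426^4≡1346, 426^8≡11, 426^16≡121, 426^32≡651, 426^64≡1303, 426^128≡822, 426^256≡1366 (mod 1399).
426^350 = 426^(256+64+16+8+4+2) ≡ 532 (mod 1399).
Check: 532² = 283024 ≡ 426 (mod 1399). The two roots are 532 and 867.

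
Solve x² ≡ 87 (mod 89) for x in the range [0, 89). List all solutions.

89 ≡ 1 (mod 4), so we find a root by search.
Trying successive values, 40² = 1600 ≡ 87 (mod 89). The other root is 89 − 40 = 49.

40, 49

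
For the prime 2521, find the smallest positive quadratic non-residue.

(2/2521) = +1, so 2 is a residue.
(3/2521) = +1, so 3 is a residue.
(4/2521) = +1, so 4 is a residue.
(5/2521) = +1, so 5 is a residue.
(6/2521) = +1, so 6 is a residue.
(7/2521) = +1, so 7 is a residue.
(8/2521) = +1, so 8 is a residue.
(9/2521) = +1, so 9 is a residue.
(10/2521) = +1, so 10 is a residue.
(11/2521) = −1, so 11 is the smallest positive non-residue mod 2521.

11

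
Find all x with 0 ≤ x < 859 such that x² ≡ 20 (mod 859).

Since 859 ≡ 3 (mod 4), a square root of 20 is 20^((859+1)/4) = 20^215 mod 859.
Repeated squaring: 20^2≡400, 20^4≡226, 20^8≡395, 20^16≡546, 20^32≡43, 20^64≡131, 20^128≡840 (mod 859).
20^215 = 20^(128+64+16+4+2+1) ≡ 612 (mod 859).
Check: 612² = 374544 ≡ 20 (mod 859). The two roots are 247 and 612.

247, 612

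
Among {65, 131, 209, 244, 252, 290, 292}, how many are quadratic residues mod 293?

(65/293) = +1 → QR.
(131/293) = -1 → non-residue.
(209/293) = +1 → QR.
(244/293) = +1 → QR.
(252/293) = -1 → non-residue.
(290/293) = -1 → non-residue.
(292/293) = +1 → QR.
Total quadratic residues among the 7: 4.

4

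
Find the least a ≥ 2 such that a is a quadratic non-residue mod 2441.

3

(2/2441) = +1, so 2 is a residue.
(3/2441) = −1, so 3 is the smallest positive non-residue mod 2441.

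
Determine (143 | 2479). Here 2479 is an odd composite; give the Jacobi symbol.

-1

Reciprocity: 143 ≡ 3 and 2479 ≡ 3 (mod 4), so (143/2479) = −(2479/143).
Reduce top mod 143: now compute (48/143).
Pull out 2^4: since 143 ≡ 7 (mod 8), (2/143) = +1, so (2/143)^4 = +1.
Reciprocity: 3 ≡ 3 and 143 ≡ 3 (mod 4), so (3/143) = −(143/3).
Reduce top mod 3: now compute (2/3).
Pull out 2: since 3 ≡ 3 (mod 8), (2/3) = -1.
Reached (1/3) = 1. Collecting the sign flips along the way, the symbol is -1.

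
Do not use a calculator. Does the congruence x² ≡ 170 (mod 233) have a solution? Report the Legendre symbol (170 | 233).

1

Euler's criterion: (170/233) ≡ 170^116 (mod 233).
170^2 ≡ 8 (mod 233)
170^4 ≡ 64 (mod 233)
170^8 ≡ 135 (mod 233)
170^16 ≡ 51 (mod 233)
170^32 ≡ 38 (mod 233)
170^64 ≡ 46 (mod 233)
170^116 = 170^(64+32+16+4) ≡ 1 (mod 233).
Result is 1, so (170/233) = 1.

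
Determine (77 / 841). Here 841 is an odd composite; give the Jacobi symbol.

1

Reciprocity: 77 ≡ 1 and 841 ≡ 1 (mod 4), so (77/841) = +(841/77).
Reduce top mod 77: now compute (71/77).
Reciprocity: 71 ≡ 3 and 77 ≡ 1 (mod 4), so (71/77) = +(77/71).
Reduce top mod 71: now compute (6/71).
Pull out 2: since 71 ≡ 7 (mod 8), (2/71) = +1.
Reciprocity: 3 ≡ 3 and 71 ≡ 3 (mod 4), so (3/71) = −(71/3).
Reduce top mod 3: now compute (2/3).
Pull out 2: since 3 ≡ 3 (mod 8), (2/3) = -1.
Reached (1/3) = 1. Collecting the sign flips along the way, the symbol is +1.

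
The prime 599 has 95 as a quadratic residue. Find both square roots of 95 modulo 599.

205, 394

Since 599 ≡ 3 (mod 4), a square root of 95 is 95^((599+1)/4) = 95^150 mod 599.
Repeated squaring: 95^2≡40, 95^4≡402, 95^8≡473, 95^16≡302, 95^32≡156, 95^64≡376, 95^128≡12 (mod 599).
95^150 = 95^(128+16+4+2) ≡ 205 (mod 599).
Check: 205² = 42025 ≡ 95 (mod 599). The two roots are 205 and 394.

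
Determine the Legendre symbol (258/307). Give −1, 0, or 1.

Euler's criterion: (258/307) ≡ 258^153 (mod 307).
258^2 ≡ 252 (mod 307)
258^4 ≡ 262 (mod 307)
258^8 ≡ 183 (mod 307)
258^16 ≡ 26 (mod 307)
258^32 ≡ 62 (mod 307)
258^64 ≡ 160 (mod 307)
258^128 ≡ 119 (mod 307)
258^153 = 258^(128+16+8+1) ≡ 306 (mod 307).
Result is 306 ≡ −1, so (258/307) = −1.

-1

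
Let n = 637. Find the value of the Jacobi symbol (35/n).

Reciprocity: 35 ≡ 3 and 637 ≡ 1 (mod 4), so (35/637) = +(637/35).
Reduce top mod 35: now compute (7/35).
Reciprocity: 7 ≡ 3 and 35 ≡ 3 (mod 4), so (7/35) = −(35/7).
Reduce top mod 7: now compute (0/7).
Top reduces to 0: gcd > 1, so the symbol is 0.

0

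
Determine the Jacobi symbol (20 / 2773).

Pull out 2^2: since 2773 ≡ 5 (mod 8), (2/2773) = -1, so (2/2773)^2 = +1.
Reciprocity: 5 ≡ 1 and 2773 ≡ 1 (mod 4), so (5/2773) = +(2773/5).
Reduce top mod 5: now compute (3/5).
Reciprocity: 3 ≡ 3 and 5 ≡ 1 (mod 4), so (3/5) = +(5/3).
Reduce top mod 3: now compute (2/3).
Pull out 2: since 3 ≡ 3 (mod 8), (2/3) = -1.
Reached (1/3) = 1. Collecting the sign flips along the way, the symbol is -1.

-1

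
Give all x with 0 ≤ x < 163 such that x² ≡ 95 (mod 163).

62, 101

Since 163 ≡ 3 (mod 4), a square root of 95 is 95^((163+1)/4) = 95^41 mod 163.
Repeated squaring: 95^2≡60, 95^4≡14, 95^8≡33, 95^16≡111, 95^32≡96 (mod 163).
95^41 = 95^(32+8+1) ≡ 62 (mod 163).
Check: 62² = 3844 ≡ 95 (mod 163). The two roots are 62 and 101.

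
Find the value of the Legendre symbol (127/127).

First reduce: 127 ≡ 0 (mod 127).
Top reduces to 0: gcd > 1, so the symbol is 0.

0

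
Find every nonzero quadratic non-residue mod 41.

Square k = 1,…,20 (k and 41−k give the same square):
1²=1, 2²=4, 3²=9, 4²=16, 5²=25, 6²=36, 7²≡8, 8²≡23, 9²≡40, 10²≡18, 11²≡39, 12²≡21, 13²≡5, 14²≡32, 15²≡20, 16²≡10, 17²≡2, 18²≡37, 19²≡33, 20²≡31 (mod 41).
The residues are {1, 2, 4, 5, 8, 9, 10, 16, 18, 20, 21, 23, 25, 31, 32, 33, 36, 37, 39, 40}; the non-residues are the remaining 20 nonzero classes.

3,6,7,11,12,13,14,15,17,19,22,24,26,27,28,29,30,34,35,38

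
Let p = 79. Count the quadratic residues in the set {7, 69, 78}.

(7/79) = -1 → non-residue.
(69/79) = -1 → non-residue.
(78/79) = -1 → non-residue.
Total quadratic residues among the 3: 0.

0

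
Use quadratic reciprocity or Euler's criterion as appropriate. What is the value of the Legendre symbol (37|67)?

1

Euler's criterion: (37/67) ≡ 37^33 (mod 67).
37^2 ≡ 29 (mod 67)
37^4 ≡ 37 (mod 67)
37^8 ≡ 29 (mod 67)
37^16 ≡ 37 (mod 67)
37^32 ≡ 29 (mod 67)
37^33 = 37^(32+1) ≡ 1 (mod 67).
Result is 1, so (37/67) = 1.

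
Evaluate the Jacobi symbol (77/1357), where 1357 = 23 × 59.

-1

Reciprocity: 77 ≡ 1 and 1357 ≡ 1 (mod 4), so (77/1357) = +(1357/77).
Reduce top mod 77: now compute (48/77).
Pull out 2^4: since 77 ≡ 5 (mod 8), (2/77) = -1, so (2/77)^4 = +1.
Reciprocity: 3 ≡ 3 and 77 ≡ 1 (mod 4), so (3/77) = +(77/3).
Reduce top mod 3: now compute (2/3).
Pull out 2: since 3 ≡ 3 (mod 8), (2/3) = -1.
Reached (1/3) = 1. Collecting the sign flips along the way, the symbol is -1.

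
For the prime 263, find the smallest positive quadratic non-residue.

5

(2/263) = +1, so 2 is a residue.
(3/263) = +1, so 3 is a residue.
(4/263) = +1, so 4 is a residue.
(5/263) = −1, so 5 is the smallest positive non-residue mod 263.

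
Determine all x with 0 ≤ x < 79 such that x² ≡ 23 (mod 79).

24, 55

Since 79 ≡ 3 (mod 4), a square root of 23 is 23^((79+1)/4) = 23^20 mod 79.
Repeated squaring: 23^2≡55, 23^4≡23, 23^8≡55, 23^16≡23 (mod 79).
23^20 = 23^(16+4) ≡ 55 (mod 79).
Check: 55² = 3025 ≡ 23 (mod 79). The two roots are 24 and 55.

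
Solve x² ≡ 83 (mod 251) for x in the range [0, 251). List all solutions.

121, 130

Since 251 ≡ 3 (mod 4), a square root of 83 is 83^((251+1)/4) = 83^63 mod 251.
Repeated squaring: 83^2≡112, 83^4≡245, 83^8≡36, 83^16≡41, 83^32≡175 (mod 251).
83^63 = 83^(32+16+8+4+2+1) ≡ 121 (mod 251).
Check: 121² = 14641 ≡ 83 (mod 251). The two roots are 121 and 130.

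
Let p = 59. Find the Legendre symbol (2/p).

Euler's criterion: (2/59) ≡ 2^29 (mod 59).
2^2 ≡ 4 (mod 59)
2^4 ≡ 16 (mod 59)
2^8 ≡ 20 (mod 59)
2^16 ≡ 46 (mod 59)
2^29 = 2^(16+8+4+1) ≡ 58 (mod 59).
Result is 58 ≡ −1, so (2/59) = −1.

-1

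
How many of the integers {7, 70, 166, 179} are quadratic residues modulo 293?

0

(7/293) = -1 → non-residue.
(70/293) = -1 → non-residue.
(166/293) = -1 → non-residue.
(179/293) = -1 → non-residue.
Total quadratic residues among the 4: 0.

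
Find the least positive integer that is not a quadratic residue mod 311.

11

(2/311) = +1, so 2 is a residue.
(3/311) = +1, so 3 is a residue.
(4/311) = +1, so 4 is a residue.
(5/311) = +1, so 5 is a residue.
(6/311) = +1, so 6 is a residue.
(7/311) = +1, so 7 is a residue.
(8/311) = +1, so 8 is a residue.
(9/311) = +1, so 9 is a residue.
(10/311) = +1, so 10 is a residue.
(11/311) = −1, so 11 is the smallest positive non-residue mod 311.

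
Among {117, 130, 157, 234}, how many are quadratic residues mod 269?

1

(117/269) = +1 → QR.
(130/269) = -1 → non-residue.
(157/269) = -1 → non-residue.
(234/269) = -1 → non-residue.
Total quadratic residues among the 4: 1.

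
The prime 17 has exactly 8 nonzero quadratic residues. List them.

Square k = 1,…,8 (k and 17−k give the same square):
1²=1, 2²=4, 3²=9, 4²=16, 5²≡8, 6²≡2, 7²≡15, 8²≡13 (mod 17).
So the quadratic residues mod 17 are {1, 2, 4, 8, 9, 13, 15, 16}.

1, 2, 4, 8, 9, 13, 15, 16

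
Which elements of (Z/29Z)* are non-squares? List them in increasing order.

2 3 8 10 11 12 14 15 17 18 19 21 26 27

Square k = 1,…,14 (k and 29−k give the same square):
1²=1, 2²=4, 3²=9, 4²=16, 5²=25, 6²≡7, 7²≡20, 8²≡6, 9²≡23, 10²≡13, 11²≡5, 12²≡28, 13²≡24, 14²≡22 (mod 29).
The residues are {1, 4, 5, 6, 7, 9, 13, 16, 20, 22, 23, 24, 25, 28}; the non-residues are the remaining 14 nonzero classes.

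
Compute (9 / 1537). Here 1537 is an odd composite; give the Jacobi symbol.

Reciprocity: 9 ≡ 1 and 1537 ≡ 1 (mod 4), so (9/1537) = +(1537/9).
Reduce top mod 9: now compute (7/9).
Reciprocity: 7 ≡ 3 and 9 ≡ 1 (mod 4), so (7/9) = +(9/7).
Reduce top mod 7: now compute (2/7).
Pull out 2: since 7 ≡ 7 (mod 8), (2/7) = +1.
Reached (1/7) = 1. Collecting the sign flips along the way, the symbol is +1.

1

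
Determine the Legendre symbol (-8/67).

1

Euler's criterion: (-8/67) ≡ 59^33 (mod 67).
59^2 ≡ 64 (mod 67)
59^4 ≡ 9 (mod 67)
59^8 ≡ 14 (mod 67)
59^16 ≡ 62 (mod 67)
59^32 ≡ 25 (mod 67)
59^33 = 59^(32+1) ≡ 1 (mod 67).
Result is 1, so (-8/67) = 1.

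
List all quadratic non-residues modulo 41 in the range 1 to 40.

Square k = 1,…,20 (k and 41−k give the same square):
1²=1, 2²=4, 3²=9, 4²=16, 5²=25, 6²=36, 7²≡8, 8²≡23, 9²≡40, 10²≡18, 11²≡39, 12²≡21, 13²≡5, 14²≡32, 15²≡20, 16²≡10, 17²≡2, 18²≡37, 19²≡33, 20²≡31 (mod 41).
The residues are {1, 2, 4, 5, 8, 9, 10, 16, 18, 20, 21, 23, 25, 31, 32, 33, 36, 37, 39, 40}; the non-residues are the remaining 20 nonzero classes.

3,6,7,11,12,13,14,15,17,19,22,24,26,27,28,29,30,34,35,38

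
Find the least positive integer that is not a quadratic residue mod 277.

(2/277) = −1, so 2 is the smallest positive non-residue mod 277.

2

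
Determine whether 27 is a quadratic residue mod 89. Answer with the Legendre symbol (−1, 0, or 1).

Reciprocity: 27 ≡ 3 and 89 ≡ 1 (mod 4), so (27/89) = +(89/27).
Reduce top mod 27: now compute (8/27).
Pull out 2^3: since 27 ≡ 3 (mod 8), (2/27) = -1, so (2/27)^3 = -1.
Reached (1/27) = 1. Collecting the sign flips along the way, the symbol is -1.

-1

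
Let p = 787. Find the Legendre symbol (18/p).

-1

Pull out 2: since 787 ≡ 3 (mod 8), (2/787) = -1.
Reciprocity: 9 ≡ 1 and 787 ≡ 3 (mod 4), so (9/787) = +(787/9).
Reduce top mod 9: now compute (4/9).
Pull out 2^2: since 9 ≡ 1 (mod 8), (2/9) = +1, so (2/9)^2 = +1.
Reached (1/9) = 1. Collecting the sign flips along the way, the symbol is -1.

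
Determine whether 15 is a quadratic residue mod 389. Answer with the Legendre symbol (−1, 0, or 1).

Reciprocity: 15 ≡ 3 and 389 ≡ 1 (mod 4), so (15/389) = +(389/15).
Reduce top mod 15: now compute (14/15).
Pull out 2: since 15 ≡ 7 (mod 8), (2/15) = +1.
Reciprocity: 7 ≡ 3 and 15 ≡ 3 (mod 4), so (7/15) = −(15/7).
Reduce top mod 7: now compute (1/7).
Reached (1/7) = 1. Collecting the sign flips along the way, the symbol is -1.

-1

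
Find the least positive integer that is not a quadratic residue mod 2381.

2

(2/2381) = −1, so 2 is the smallest positive non-residue mod 2381.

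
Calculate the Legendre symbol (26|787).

1

Euler's criterion: (26/787) ≡ 26^393 (mod 787).
26^2 ≡ 676 (mod 787)
26^4 ≡ 516 (mod 787)
26^8 ≡ 250 (mod 787)
26^16 ≡ 327 (mod 787)
26^32 ≡ 684 (mod 787)
26^64 ≡ 378 (mod 787)
26^128 ≡ 437 (mod 787)
26^256 ≡ 515 (mod 787)
26^393 = 26^(256+128+8+1) ≡ 1 (mod 787).
Result is 1, so (26/787) = 1.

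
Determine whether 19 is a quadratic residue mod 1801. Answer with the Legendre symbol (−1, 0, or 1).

-1

Reciprocity: 19 ≡ 3 and 1801 ≡ 1 (mod 4), so (19/1801) = +(1801/19).
Reduce top mod 19: now compute (15/19).
Reciprocity: 15 ≡ 3 and 19 ≡ 3 (mod 4), so (15/19) = −(19/15).
Reduce top mod 15: now compute (4/15).
Pull out 2^2: since 15 ≡ 7 (mod 8), (2/15) = +1, so (2/15)^2 = +1.
Reached (1/15) = 1. Collecting the sign flips along the way, the symbol is -1.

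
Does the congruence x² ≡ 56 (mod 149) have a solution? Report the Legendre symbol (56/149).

-1

Pull out 2^3: since 149 ≡ 5 (mod 8), (2/149) = -1, so (2/149)^3 = -1.
Reciprocity: 7 ≡ 3 and 149 ≡ 1 (mod 4), so (7/149) = +(149/7).
Reduce top mod 7: now compute (2/7).
Pull out 2: since 7 ≡ 7 (mod 8), (2/7) = +1.
Reached (1/7) = 1. Collecting the sign flips along the way, the symbol is -1.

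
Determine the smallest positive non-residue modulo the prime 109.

(2/109) = −1, so 2 is the smallest positive non-residue mod 109.

2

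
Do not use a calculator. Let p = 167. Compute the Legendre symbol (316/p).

-1

First reduce: 316 ≡ 149 (mod 167).
Reciprocity: 149 ≡ 1 and 167 ≡ 3 (mod 4), so (149/167) = +(167/149).
Reduce top mod 149: now compute (18/149).
Pull out 2: since 149 ≡ 5 (mod 8), (2/149) = -1.
Reciprocity: 9 ≡ 1 and 149 ≡ 1 (mod 4), so (9/149) = +(149/9).
Reduce top mod 9: now compute (5/9).
Reciprocity: 5 ≡ 1 and 9 ≡ 1 (mod 4), so (5/9) = +(9/5).
Reduce top mod 5: now compute (4/5).
Pull out 2^2: since 5 ≡ 5 (mod 8), (2/5) = -1, so (2/5)^2 = +1.
Reached (1/5) = 1. Collecting the sign flips along the way, the symbol is -1.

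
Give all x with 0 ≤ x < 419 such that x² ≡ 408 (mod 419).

170, 249

Since 419 ≡ 3 (mod 4), a square root of 408 is 408^((419+1)/4) = 408^105 mod 419.
Repeated squaring: 408^2≡121, 408^4≡395, 408^8≡157, 408^16≡347, 408^32≡156, 408^64≡34 (mod 419).
408^105 = 408^(64+32+8+1) ≡ 170 (mod 419).
Check: 170² = 28900 ≡ 408 (mod 419). The two roots are 170 and 249.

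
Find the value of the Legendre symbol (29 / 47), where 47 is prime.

Euler's criterion: (29/47) ≡ 29^23 (mod 47).
29^2 ≡ 42 (mod 47)
29^4 ≡ 25 (mod 47)
29^8 ≡ 14 (mod 47)
29^16 ≡ 8 (mod 47)
29^23 = 29^(16+4+2+1) ≡ 46 (mod 47).
Result is 46 ≡ −1, so (29/47) = −1.

-1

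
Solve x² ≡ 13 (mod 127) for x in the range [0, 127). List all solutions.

Since 127 ≡ 3 (mod 4), a square root of 13 is 13^((127+1)/4) = 13^32 mod 127.
Repeated squaring: 13^2≡42, 13^4≡113, 13^8≡69, 13^16≡62, 13^32≡34 (mod 127).
13^32 = 13^(32) ≡ 34 (mod 127).
Check: 34² = 1156 ≡ 13 (mod 127). The two roots are 34 and 93.

34, 93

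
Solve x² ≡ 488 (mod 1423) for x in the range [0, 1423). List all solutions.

Since 1423 ≡ 3 (mod 4), a square root of 488 is 488^((1423+1)/4) = 488^356 mod 1423.
Repeated squaring: 488^2≡503, 488^4≡1138, 488^8≡114, 488^16≡189, 488^32≡146, 488^64≡1394, 488^128≡841, 488^256≡50 (mod 1423).
488^356 = 488^(256+64+32+4) ≡ 723 (mod 1423).
Check: 723² = 522729 ≡ 488 (mod 1423). The two roots are 700 and 723.

700, 723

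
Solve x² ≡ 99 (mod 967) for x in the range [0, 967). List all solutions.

Since 967 ≡ 3 (mod 4), a square root of 99 is 99^((967+1)/4) = 99^242 mod 967.
Repeated squaring: 99^2≡131, 99^4≡722, 99^8≡71, 99^16≡206, 99^32≡855, 99^64≡940, 99^128≡729 (mod 967).
99^242 = 99^(128+64+32+16+2) ≡ 552 (mod 967).
Check: 552² = 304704 ≡ 99 (mod 967). The two roots are 415 and 552.

415, 552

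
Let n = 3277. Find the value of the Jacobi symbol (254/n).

1

Pull out 2: since 3277 ≡ 5 (mod 8), (2/3277) = -1.
Reciprocity: 127 ≡ 3 and 3277 ≡ 1 (mod 4), so (127/3277) = +(3277/127).
Reduce top mod 127: now compute (102/127).
Pull out 2: since 127 ≡ 7 (mod 8), (2/127) = +1.
Reciprocity: 51 ≡ 3 and 127 ≡ 3 (mod 4), so (51/127) = −(127/51).
Reduce top mod 51: now compute (25/51).
Reciprocity: 25 ≡ 1 and 51 ≡ 3 (mod 4), so (25/51) = +(51/25).
Reduce top mod 25: now compute (1/25).
Reached (1/25) = 1. Collecting the sign flips along the way, the symbol is +1.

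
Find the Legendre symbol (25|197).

Euler's criterion: (25/197) ≡ 25^98 (mod 197).
25^2 ≡ 34 (mod 197)
25^4 ≡ 171 (mod 197)
25^8 ≡ 85 (mod 197)
25^16 ≡ 133 (mod 197)
25^32 ≡ 156 (mod 197)
25^64 ≡ 105 (mod 197)
25^98 = 25^(64+32+2) ≡ 1 (mod 197).
Result is 1, so (25/197) = 1.

1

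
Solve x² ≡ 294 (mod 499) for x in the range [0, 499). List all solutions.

113, 386

Since 499 ≡ 3 (mod 4), a square root of 294 is 294^((499+1)/4) = 294^125 mod 499.
Repeated squaring: 294^2≡109, 294^4≡404, 294^8≡43, 294^16≡352, 294^32≡152, 294^64≡150 (mod 499).
294^125 = 294^(64+32+16+8+4+1) ≡ 386 (mod 499).
Check: 386² = 148996 ≡ 294 (mod 499). The two roots are 113 and 386.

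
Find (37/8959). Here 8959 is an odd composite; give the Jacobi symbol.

-1

Reciprocity: 37 ≡ 1 and 8959 ≡ 3 (mod 4), so (37/8959) = +(8959/37).
Reduce top mod 37: now compute (5/37).
Reciprocity: 5 ≡ 1 and 37 ≡ 1 (mod 4), so (5/37) = +(37/5).
Reduce top mod 5: now compute (2/5).
Pull out 2: since 5 ≡ 5 (mod 8), (2/5) = -1.
Reached (1/5) = 1. Collecting the sign flips along the way, the symbol is -1.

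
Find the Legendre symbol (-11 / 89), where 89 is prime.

1

Euler's criterion: (-11/89) ≡ 78^44 (mod 89).
78^2 ≡ 32 (mod 89)
78^4 ≡ 45 (mod 89)
78^8 ≡ 67 (mod 89)
78^16 ≡ 39 (mod 89)
78^32 ≡ 8 (mod 89)
78^44 = 78^(32+8+4) ≡ 1 (mod 89).
Result is 1, so (-11/89) = 1.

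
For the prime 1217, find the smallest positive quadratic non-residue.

(2/1217) = +1, so 2 is a residue.
(3/1217) = −1, so 3 is the smallest positive non-residue mod 1217.

3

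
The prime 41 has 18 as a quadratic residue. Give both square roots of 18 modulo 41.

41 ≡ 1 (mod 4), so we find a root by search.
Trying successive values, 10² = 100 ≡ 18 (mod 41). The other root is 41 − 10 = 31.

10, 31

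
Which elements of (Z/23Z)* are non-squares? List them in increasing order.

Square k = 1,…,11 (k and 23−k give the same square):
1²=1, 2²=4, 3²=9, 4²=16, 5²≡2, 6²≡13, 7²≡3, 8²≡18, 9²≡12, 10²≡8, 11²≡6 (mod 23).
The residues are {1, 2, 3, 4, 6, 8, 9, 12, 13, 16, 18}; the non-residues are the remaining 11 nonzero classes.

5 7 10 11 14 15 17 19 20 21 22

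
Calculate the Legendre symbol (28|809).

Pull out 2^2: since 809 ≡ 1 (mod 8), (2/809) = +1, so (2/809)^2 = +1.
Reciprocity: 7 ≡ 3 and 809 ≡ 1 (mod 4), so (7/809) = +(809/7).
Reduce top mod 7: now compute (4/7).
Pull out 2^2: since 7 ≡ 7 (mod 8), (2/7) = +1, so (2/7)^2 = +1.
Reached (1/7) = 1. Collecting the sign flips along the way, the symbol is +1.

1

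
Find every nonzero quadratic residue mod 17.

1, 2, 4, 8, 9, 13, 15, 16

Square k = 1,…,8 (k and 17−k give the same square):
1²=1, 2²=4, 3²=9, 4²=16, 5²≡8, 6²≡2, 7²≡15, 8²≡13 (mod 17).
So the quadratic residues mod 17 are {1, 2, 4, 8, 9, 13, 15, 16}.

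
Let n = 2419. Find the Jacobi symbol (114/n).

Pull out 2: since 2419 ≡ 3 (mod 8), (2/2419) = -1.
Reciprocity: 57 ≡ 1 and 2419 ≡ 3 (mod 4), so (57/2419) = +(2419/57).
Reduce top mod 57: now compute (25/57).
Reciprocity: 25 ≡ 1 and 57 ≡ 1 (mod 4), so (25/57) = +(57/25).
Reduce top mod 25: now compute (7/25).
Reciprocity: 7 ≡ 3 and 25 ≡ 1 (mod 4), so (7/25) = +(25/7).
Reduce top mod 7: now compute (4/7).
Pull out 2^2: since 7 ≡ 7 (mod 8), (2/7) = +1, so (2/7)^2 = +1.
Reached (1/7) = 1. Collecting the sign flips along the way, the symbol is -1.

-1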